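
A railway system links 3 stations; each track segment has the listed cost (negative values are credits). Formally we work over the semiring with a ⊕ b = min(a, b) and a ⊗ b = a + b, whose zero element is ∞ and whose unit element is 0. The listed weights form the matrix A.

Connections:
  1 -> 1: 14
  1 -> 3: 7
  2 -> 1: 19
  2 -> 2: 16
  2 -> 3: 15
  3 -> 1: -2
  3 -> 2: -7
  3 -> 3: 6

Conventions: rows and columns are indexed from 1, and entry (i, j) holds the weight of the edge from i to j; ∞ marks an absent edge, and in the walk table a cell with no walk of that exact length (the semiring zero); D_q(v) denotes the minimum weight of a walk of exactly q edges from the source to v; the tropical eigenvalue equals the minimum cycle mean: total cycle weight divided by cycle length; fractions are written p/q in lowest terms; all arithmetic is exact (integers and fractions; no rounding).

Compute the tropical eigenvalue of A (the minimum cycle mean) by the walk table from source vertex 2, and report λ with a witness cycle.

q=0: [∞, 0, ∞]
q=1: [19, 16, 15]
q=2: [13, 8, 21]
q=3: [19, 14, 20]
Optimal cycle mean attained by: cycle 1->3->1, total 7 + (-2), length 2.
Answer: λ = 5/2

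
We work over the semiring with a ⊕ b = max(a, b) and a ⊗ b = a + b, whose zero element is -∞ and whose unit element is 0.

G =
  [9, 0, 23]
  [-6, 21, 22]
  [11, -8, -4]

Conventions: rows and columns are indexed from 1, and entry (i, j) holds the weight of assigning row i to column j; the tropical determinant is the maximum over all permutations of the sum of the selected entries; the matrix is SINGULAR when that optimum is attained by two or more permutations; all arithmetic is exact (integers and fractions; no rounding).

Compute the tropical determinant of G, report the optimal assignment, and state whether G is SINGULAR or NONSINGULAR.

σ = (1, 2, 3): 9 + 21 + (-4) = 26
σ = (1, 3, 2): 9 + 22 + (-8) = 23
σ = (2, 1, 3): 0 + (-6) + (-4) = -10
σ = (2, 3, 1): 0 + 22 + 11 = 33
σ = (3, 1, 2): 23 + (-6) + (-8) = 9
σ = (3, 2, 1): 23 + 21 + 11 = 55
Optimal value attained by: σ = (3, 2, 1).
Answer: det⊕(G) = 55; verdict: NONSINGULAR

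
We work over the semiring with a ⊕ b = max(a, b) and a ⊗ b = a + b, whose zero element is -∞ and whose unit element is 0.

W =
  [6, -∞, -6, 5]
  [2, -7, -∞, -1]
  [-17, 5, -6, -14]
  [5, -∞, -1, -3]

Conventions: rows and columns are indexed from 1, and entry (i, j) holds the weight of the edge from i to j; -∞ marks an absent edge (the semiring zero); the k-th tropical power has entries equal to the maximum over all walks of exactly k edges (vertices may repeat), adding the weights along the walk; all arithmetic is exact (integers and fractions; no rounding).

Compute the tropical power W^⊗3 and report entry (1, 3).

W^⊗2:
  [12, -1, 4, 11]
  [8, -14, -2, 7]
  [7, -1, -12, 4]
  [11, 4, -1, 10]
W^⊗3:
  [18, 9, 10, 17]
  [14, 3, 6, 13]
  [13, -7, 3, 12]
  [17, 4, 9, 16]
Key observation: the optimum is the walk 1->1->4->3, with weight 6 + 5 + (-1) = 10.
Optimal value attained by: walk 1->1->4->3.
Answer: (W^⊗3)[1][3] = 10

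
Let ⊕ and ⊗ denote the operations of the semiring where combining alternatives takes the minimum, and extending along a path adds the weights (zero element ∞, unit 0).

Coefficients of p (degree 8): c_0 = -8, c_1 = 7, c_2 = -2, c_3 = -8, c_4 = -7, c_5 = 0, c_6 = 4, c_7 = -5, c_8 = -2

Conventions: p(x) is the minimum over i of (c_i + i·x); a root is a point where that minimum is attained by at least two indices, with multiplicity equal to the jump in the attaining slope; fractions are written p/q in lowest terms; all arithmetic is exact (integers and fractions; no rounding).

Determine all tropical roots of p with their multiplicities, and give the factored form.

hull edge (i=0, c=-8) to (i=3, c=-8): slope 0, span 3
hull edge (i=3, c=-8) to (i=7, c=-5): slope 3/4, span 4
hull edge (i=7, c=-5) to (i=8, c=-2): slope 3, span 1
Factored form: p(x) = -2 ⊗ (x ⊕ (-3)) ⊗ (x ⊕ (-3/4)) ⊗ (x ⊕ (-3/4)) ⊗ (x ⊕ (-3/4)) ⊗ (x ⊕ (-3/4)) ⊗ (x ⊕ 0) ⊗ (x ⊕ 0) ⊗ (x ⊕ 0)
Answer: roots = -3 (mult 1), -3/4 (mult 4), 0 (mult 3)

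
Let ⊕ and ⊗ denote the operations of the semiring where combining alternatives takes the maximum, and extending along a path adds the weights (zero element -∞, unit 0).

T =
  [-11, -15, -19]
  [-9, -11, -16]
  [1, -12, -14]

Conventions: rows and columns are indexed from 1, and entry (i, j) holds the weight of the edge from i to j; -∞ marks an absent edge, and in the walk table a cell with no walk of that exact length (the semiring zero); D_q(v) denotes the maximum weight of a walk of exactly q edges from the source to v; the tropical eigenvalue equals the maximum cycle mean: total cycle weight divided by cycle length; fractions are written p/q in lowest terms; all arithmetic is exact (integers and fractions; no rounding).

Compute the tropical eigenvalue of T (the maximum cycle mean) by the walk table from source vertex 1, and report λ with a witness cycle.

q=0: [0, -∞, -∞]
q=1: [-11, -15, -19]
q=2: [-18, -26, -30]
q=3: [-29, -33, -37]
Optimal cycle mean attained by: cycle 1->3->1, total (-19) + 1, length 2.
Answer: λ = -9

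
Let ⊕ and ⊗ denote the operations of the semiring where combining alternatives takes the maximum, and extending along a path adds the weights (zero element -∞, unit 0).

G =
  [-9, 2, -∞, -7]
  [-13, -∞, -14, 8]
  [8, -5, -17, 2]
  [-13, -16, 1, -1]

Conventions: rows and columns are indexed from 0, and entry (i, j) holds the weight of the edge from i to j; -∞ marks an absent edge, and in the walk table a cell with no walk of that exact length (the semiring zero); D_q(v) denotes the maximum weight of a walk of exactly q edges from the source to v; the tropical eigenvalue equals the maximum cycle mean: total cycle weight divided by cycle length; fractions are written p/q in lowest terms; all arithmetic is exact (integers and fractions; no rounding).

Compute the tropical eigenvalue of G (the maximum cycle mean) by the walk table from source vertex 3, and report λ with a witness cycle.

q=0: [-∞, -∞, -∞, 0]
q=1: [-13, -16, 1, -1]
q=2: [9, -4, 0, 3]
q=3: [8, 11, 4, 4]
q=4: [12, 10, 5, 19]
Optimal cycle mean attained by: cycle 0->1->3->2->0, total 2 + 8 + 1 + 8, length 4.
Answer: λ = 19/4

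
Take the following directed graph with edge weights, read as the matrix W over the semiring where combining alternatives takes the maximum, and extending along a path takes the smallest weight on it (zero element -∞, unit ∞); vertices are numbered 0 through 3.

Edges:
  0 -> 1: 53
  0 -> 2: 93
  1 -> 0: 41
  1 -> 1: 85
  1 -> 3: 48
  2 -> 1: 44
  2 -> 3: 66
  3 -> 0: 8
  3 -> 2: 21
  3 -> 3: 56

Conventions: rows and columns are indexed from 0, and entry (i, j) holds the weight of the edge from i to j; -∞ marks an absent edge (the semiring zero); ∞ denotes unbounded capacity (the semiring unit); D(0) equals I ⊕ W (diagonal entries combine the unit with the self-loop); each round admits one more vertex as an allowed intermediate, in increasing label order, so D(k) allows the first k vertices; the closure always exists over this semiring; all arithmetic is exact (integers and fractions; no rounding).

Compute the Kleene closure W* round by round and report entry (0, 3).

D(0):
  [∞, 53, 93, -∞]
  [41, ∞, -∞, 48]
  [-∞, 44, ∞, 66]
  [8, -∞, 21, ∞]
D(1):
  [∞, 53, 93, -∞]
  [41, ∞, 41, 48]
  [-∞, 44, ∞, 66]
  [8, 8, 21, ∞]
D(2):
  [∞, 53, 93, 48]
  [41, ∞, 41, 48]
  [41, 44, ∞, 66]
  [8, 8, 21, ∞]
D(3):
  [∞, 53, 93, 66]
  [41, ∞, 41, 48]
  [41, 44, ∞, 66]
  [21, 21, 21, ∞]
D(4):
  [∞, 53, 93, 66]
  [41, ∞, 41, 48]
  [41, 44, ∞, 66]
  [21, 21, 21, ∞]
Answer: W*[0][3] = 66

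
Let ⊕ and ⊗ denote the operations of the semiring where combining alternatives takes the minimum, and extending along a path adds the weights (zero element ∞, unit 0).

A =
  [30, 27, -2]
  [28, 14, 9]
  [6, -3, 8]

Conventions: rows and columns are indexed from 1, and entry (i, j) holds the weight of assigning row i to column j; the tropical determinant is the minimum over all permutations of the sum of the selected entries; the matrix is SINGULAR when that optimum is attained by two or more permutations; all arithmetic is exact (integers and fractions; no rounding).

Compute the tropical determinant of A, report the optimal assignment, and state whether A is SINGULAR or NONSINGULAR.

σ = (1, 2, 3): 30 + 14 + 8 = 52
σ = (1, 3, 2): 30 + 9 + (-3) = 36
σ = (2, 1, 3): 27 + 28 + 8 = 63
σ = (2, 3, 1): 27 + 9 + 6 = 42
σ = (3, 1, 2): (-2) + 28 + (-3) = 23
σ = (3, 2, 1): (-2) + 14 + 6 = 18
Optimal value attained by: σ = (3, 2, 1).
Answer: det⊕(A) = 18; verdict: NONSINGULAR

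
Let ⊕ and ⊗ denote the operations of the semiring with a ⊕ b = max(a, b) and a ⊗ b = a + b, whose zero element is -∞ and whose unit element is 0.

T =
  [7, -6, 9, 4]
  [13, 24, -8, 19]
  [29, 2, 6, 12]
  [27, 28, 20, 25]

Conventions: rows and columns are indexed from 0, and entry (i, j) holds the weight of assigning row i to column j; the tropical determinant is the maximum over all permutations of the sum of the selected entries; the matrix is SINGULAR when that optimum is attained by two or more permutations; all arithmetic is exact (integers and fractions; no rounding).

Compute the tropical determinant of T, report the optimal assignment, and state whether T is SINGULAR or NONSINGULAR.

σ = (0, 1, 2, 3): 7 + 24 + 6 + 25 = 62
σ = (0, 1, 3, 2): 7 + 24 + 12 + 20 = 63
σ = (0, 2, 1, 3): 7 + (-8) + 2 + 25 = 26
σ = (0, 2, 3, 1): 7 + (-8) + 12 + 28 = 39
σ = (0, 3, 1, 2): 7 + 19 + 2 + 20 = 48
σ = (0, 3, 2, 1): 7 + 19 + 6 + 28 = 60
σ = (1, 0, 2, 3): (-6) + 13 + 6 + 25 = 38
σ = (1, 0, 3, 2): (-6) + 13 + 12 + 20 = 39
σ = (1, 2, 0, 3): (-6) + (-8) + 29 + 25 = 40
σ = (1, 2, 3, 0): (-6) + (-8) + 12 + 27 = 25
σ = (1, 3, 0, 2): (-6) + 19 + 29 + 20 = 62
σ = (1, 3, 2, 0): (-6) + 19 + 6 + 27 = 46
σ = (2, 0, 1, 3): 9 + 13 + 2 + 25 = 49
σ = (2, 0, 3, 1): 9 + 13 + 12 + 28 = 62
σ = (2, 1, 0, 3): 9 + 24 + 29 + 25 = 87
σ = (2, 1, 3, 0): 9 + 24 + 12 + 27 = 72
σ = (2, 3, 0, 1): 9 + 19 + 29 + 28 = 85
σ = (2, 3, 1, 0): 9 + 19 + 2 + 27 = 57
σ = (3, 0, 1, 2): 4 + 13 + 2 + 20 = 39
σ = (3, 0, 2, 1): 4 + 13 + 6 + 28 = 51
σ = (3, 1, 0, 2): 4 + 24 + 29 + 20 = 77
σ = (3, 1, 2, 0): 4 + 24 + 6 + 27 = 61
σ = (3, 2, 0, 1): 4 + (-8) + 29 + 28 = 53
σ = (3, 2, 1, 0): 4 + (-8) + 2 + 27 = 25
Optimal value attained by: σ = (2, 1, 0, 3).
Answer: det⊕(T) = 87; verdict: NONSINGULAR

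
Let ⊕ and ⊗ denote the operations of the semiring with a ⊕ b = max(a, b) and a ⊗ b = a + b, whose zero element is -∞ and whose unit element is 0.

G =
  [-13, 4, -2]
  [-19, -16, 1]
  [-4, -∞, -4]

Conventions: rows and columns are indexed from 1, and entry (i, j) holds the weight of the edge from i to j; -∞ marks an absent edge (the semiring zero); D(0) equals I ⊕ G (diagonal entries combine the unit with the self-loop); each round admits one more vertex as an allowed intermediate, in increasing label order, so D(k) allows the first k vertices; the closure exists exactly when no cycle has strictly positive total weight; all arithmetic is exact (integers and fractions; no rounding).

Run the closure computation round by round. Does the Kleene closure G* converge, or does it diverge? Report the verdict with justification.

D(0):
  [0, 4, -2]
  [-19, 0, 1]
  [-4, -∞, 0]
D(1):
  [0, 4, -2]
  [-19, 0, 1]
  [-4, 0, 0]
Detection: at round 2, diagonal entry (3, 3) turns strictly positive.
Key observation: the cycle 3->1->2->3 has total weight (-4) + 4 + 1, which is strictly positive.
Answer: DIVERGES — positive cycle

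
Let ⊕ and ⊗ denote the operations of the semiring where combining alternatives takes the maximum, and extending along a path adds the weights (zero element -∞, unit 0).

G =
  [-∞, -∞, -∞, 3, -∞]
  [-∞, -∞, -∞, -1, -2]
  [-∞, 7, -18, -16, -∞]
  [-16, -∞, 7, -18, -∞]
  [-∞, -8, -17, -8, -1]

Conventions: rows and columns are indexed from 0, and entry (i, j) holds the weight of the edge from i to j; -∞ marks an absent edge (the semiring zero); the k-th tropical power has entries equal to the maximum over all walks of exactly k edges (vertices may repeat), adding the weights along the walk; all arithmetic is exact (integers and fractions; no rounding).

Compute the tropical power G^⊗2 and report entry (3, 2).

G^⊗2:
  [-13, -∞, 10, -15, -∞]
  [-17, -10, 6, -10, -3]
  [-32, -11, -9, 6, 5]
  [-34, 14, -11, -9, -∞]
  [-24, -9, -1, -9, -2]
Key observation: the optimum is the walk 3->2->2, with weight 7 + (-18) = -11.
Optimal value attained by: walk 3->2->2.
Answer: (G^⊗2)[3][2] = -11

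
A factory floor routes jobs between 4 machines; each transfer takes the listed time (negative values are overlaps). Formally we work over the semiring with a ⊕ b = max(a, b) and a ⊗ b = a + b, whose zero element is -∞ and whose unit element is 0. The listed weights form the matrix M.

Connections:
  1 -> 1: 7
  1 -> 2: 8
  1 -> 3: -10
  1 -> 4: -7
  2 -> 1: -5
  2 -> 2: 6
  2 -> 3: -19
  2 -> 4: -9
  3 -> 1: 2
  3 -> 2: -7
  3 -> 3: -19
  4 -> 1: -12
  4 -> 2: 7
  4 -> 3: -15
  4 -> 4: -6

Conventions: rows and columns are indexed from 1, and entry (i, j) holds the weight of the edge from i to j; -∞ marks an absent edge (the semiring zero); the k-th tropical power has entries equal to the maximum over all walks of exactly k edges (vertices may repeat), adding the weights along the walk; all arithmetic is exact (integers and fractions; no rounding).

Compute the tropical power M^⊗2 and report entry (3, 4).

M^⊗2:
  [14, 15, -3, 0]
  [2, 12, -13, -3]
  [9, 10, -8, -5]
  [2, 13, -12, -2]
Key observation: the optimum is the walk 3->1->4, with weight 2 + (-7) = -5.
Optimal value attained by: walk 3->1->4.
Answer: (M^⊗2)[3][4] = -5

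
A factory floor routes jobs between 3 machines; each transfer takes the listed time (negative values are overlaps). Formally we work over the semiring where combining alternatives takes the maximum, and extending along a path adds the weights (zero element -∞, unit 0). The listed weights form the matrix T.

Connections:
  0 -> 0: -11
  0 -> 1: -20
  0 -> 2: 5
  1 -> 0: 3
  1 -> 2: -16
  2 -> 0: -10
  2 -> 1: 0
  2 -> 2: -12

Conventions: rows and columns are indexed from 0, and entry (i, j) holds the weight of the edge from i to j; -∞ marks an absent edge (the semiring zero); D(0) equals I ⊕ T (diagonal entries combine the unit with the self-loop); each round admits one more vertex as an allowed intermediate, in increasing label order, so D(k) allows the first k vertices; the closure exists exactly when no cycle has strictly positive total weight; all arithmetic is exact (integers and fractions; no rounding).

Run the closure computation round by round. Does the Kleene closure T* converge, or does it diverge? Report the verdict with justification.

D(0):
  [0, -20, 5]
  [3, 0, -16]
  [-10, 0, 0]
D(1):
  [0, -20, 5]
  [3, 0, 8]
  [-10, 0, 0]
Detection: at round 2, diagonal entry (2, 2) turns strictly positive.
Key observation: the cycle 2->1->0->2 has total weight 0 + 3 + 5, which is strictly positive.
Answer: DIVERGES — positive cycle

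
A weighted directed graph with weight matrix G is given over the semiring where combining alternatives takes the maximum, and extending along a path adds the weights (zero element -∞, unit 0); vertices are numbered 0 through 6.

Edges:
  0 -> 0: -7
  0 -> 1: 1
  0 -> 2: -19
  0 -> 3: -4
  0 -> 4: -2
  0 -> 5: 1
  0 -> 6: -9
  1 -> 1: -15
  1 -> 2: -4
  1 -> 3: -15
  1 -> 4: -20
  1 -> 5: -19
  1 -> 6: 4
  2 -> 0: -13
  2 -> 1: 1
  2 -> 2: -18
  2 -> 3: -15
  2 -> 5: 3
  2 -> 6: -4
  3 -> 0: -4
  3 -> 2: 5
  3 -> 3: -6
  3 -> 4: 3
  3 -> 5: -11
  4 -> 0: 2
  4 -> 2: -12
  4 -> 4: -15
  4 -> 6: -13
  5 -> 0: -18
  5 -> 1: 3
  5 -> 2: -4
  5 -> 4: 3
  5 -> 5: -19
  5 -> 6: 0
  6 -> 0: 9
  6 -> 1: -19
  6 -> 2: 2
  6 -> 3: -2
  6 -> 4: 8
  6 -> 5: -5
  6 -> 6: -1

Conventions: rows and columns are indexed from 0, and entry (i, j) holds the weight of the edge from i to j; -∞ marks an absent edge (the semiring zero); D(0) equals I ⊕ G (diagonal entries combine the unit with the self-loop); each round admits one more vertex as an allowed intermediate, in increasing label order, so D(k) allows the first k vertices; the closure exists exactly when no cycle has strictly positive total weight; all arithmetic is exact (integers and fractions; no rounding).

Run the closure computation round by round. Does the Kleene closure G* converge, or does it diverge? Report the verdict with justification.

D(0):
  [0, 1, -19, -4, -2, 1, -9]
  [-∞, 0, -4, -15, -20, -19, 4]
  [-13, 1, 0, -15, -∞, 3, -4]
  [-4, -∞, 5, 0, 3, -11, -∞]
  [2, -∞, -12, -∞, 0, -∞, -13]
  [-18, 3, -4, -∞, 3, 0, 0]
  [9, -19, 2, -2, 8, -5, 0]
D(1):
  [0, 1, -19, -4, -2, 1, -9]
  [-∞, 0, -4, -15, -20, -19, 4]
  [-13, 1, 0, -15, -15, 3, -4]
  [-4, -3, 5, 0, 3, -3, -13]
  [2, 3, -12, -2, 0, 3, -7]
  [-18, 3, -4, -22, 3, 0, 0]
  [9, 10, 2, 5, 8, 10, 0]
Detection: at round 2, diagonal entry (6, 6) turns strictly positive.
Key observation: the cycle 6->0->1->6 has total weight 9 + 1 + 4, which is strictly positive.
Answer: DIVERGES — positive cycle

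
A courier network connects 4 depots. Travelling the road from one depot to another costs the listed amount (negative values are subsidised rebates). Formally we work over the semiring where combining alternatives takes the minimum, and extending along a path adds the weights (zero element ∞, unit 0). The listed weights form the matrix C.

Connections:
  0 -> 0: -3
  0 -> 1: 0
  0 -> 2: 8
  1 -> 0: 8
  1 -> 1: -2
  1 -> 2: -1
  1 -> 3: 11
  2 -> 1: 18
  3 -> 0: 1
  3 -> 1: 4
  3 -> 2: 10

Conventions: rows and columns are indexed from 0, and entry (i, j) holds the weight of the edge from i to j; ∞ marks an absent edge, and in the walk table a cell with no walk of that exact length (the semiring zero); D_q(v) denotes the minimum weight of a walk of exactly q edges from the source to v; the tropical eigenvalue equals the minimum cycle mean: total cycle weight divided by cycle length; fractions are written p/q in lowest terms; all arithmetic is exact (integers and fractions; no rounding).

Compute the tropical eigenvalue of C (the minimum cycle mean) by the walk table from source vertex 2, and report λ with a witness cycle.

q=0: [∞, ∞, 0, ∞]
q=1: [∞, 18, ∞, ∞]
q=2: [26, 16, 17, 29]
q=3: [23, 14, 15, 27]
q=4: [20, 12, 13, 25]
Optimal cycle mean attained by: cycle 0->0, total (-3), length 1.
Answer: λ = -3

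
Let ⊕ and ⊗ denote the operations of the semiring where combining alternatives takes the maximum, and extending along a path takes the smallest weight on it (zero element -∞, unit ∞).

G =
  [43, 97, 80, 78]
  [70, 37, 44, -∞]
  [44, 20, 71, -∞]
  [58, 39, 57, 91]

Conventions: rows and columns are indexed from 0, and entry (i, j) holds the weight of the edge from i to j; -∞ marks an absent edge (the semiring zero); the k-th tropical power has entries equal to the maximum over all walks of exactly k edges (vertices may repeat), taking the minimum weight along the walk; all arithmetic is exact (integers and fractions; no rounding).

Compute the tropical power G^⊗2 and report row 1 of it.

G^⊗2:
  [70, 43, 71, 78]
  [44, 70, 70, 70]
  [44, 44, 71, 44]
  [58, 58, 58, 91]
Answer: row 1 of G^⊗2 = [44, 70, 70, 70]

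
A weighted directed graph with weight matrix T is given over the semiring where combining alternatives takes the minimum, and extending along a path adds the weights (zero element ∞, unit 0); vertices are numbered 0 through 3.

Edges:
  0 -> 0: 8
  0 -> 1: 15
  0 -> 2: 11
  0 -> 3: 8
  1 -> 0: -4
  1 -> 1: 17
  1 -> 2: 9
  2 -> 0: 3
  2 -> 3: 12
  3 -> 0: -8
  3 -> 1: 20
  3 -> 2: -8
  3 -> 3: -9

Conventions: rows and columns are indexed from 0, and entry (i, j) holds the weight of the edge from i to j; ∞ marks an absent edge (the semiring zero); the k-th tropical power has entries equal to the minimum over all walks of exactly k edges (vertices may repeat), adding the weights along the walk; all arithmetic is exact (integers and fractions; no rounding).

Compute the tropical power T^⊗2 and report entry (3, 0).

T^⊗2:
  [0, 23, 0, -1]
  [4, 11, 7, 4]
  [4, 18, 4, 3]
  [-17, 7, -17, -18]
Key observation: the optimum is the walk 3->3->0, with weight (-9) + (-8) = -17.
Optimal value attained by: walk 3->3->0.
Answer: (T^⊗2)[3][0] = -17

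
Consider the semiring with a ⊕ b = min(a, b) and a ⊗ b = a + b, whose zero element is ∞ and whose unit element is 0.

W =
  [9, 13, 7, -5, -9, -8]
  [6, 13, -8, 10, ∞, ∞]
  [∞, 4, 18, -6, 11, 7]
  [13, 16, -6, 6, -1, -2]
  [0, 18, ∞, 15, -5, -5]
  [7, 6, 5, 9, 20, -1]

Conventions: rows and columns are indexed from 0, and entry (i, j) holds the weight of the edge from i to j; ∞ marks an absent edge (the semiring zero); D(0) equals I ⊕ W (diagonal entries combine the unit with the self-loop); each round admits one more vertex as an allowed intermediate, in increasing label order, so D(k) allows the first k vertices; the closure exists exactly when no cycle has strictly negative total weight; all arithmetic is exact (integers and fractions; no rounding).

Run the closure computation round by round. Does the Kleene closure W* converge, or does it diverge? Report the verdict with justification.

Detection: at round 0, diagonal entry (4, 4) turns strictly negative.
Key observation: the cycle 4->4 has total weight (-5), which is strictly negative.
Answer: DIVERGES — negative cycle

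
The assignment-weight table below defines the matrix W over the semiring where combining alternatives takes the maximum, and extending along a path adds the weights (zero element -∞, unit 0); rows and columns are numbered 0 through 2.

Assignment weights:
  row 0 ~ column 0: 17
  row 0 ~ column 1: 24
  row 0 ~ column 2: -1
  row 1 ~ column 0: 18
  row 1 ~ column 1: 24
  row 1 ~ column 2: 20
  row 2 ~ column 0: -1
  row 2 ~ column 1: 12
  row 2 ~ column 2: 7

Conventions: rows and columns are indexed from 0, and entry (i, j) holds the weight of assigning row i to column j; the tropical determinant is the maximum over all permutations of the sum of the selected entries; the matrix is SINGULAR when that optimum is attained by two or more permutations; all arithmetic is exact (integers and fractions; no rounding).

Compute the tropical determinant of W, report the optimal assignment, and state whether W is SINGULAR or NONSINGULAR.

σ = (0, 1, 2): 17 + 24 + 7 = 48
σ = (0, 2, 1): 17 + 20 + 12 = 49
σ = (1, 0, 2): 24 + 18 + 7 = 49
σ = (1, 2, 0): 24 + 20 + (-1) = 43
σ = (2, 0, 1): (-1) + 18 + 12 = 29
σ = (2, 1, 0): (-1) + 24 + (-1) = 22
Optimal value attained by: σ = (0, 2, 1).
Answer: det⊕(W) = 49; verdict: SINGULAR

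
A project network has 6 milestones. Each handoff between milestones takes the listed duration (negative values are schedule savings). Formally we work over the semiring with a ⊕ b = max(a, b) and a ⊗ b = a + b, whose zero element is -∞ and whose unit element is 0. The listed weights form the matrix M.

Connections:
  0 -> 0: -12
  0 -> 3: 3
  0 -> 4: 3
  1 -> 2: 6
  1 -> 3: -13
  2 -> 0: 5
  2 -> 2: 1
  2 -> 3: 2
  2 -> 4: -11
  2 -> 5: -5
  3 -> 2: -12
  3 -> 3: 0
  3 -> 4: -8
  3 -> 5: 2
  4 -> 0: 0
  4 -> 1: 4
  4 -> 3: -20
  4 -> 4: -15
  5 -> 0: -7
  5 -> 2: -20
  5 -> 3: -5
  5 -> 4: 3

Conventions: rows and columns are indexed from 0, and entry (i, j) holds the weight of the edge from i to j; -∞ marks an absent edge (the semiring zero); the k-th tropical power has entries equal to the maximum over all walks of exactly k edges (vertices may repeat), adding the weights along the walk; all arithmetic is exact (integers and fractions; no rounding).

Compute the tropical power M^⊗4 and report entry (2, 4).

M^⊗2:
  [3, 7, -9, 3, -5, 5]
  [11, -∞, 7, 8, -5, 1]
  [6, -7, 2, 8, 8, 4]
  [-5, -4, -11, 0, 5, 2]
  [-12, -11, 10, 3, 3, -18]
  [3, 7, -17, -4, -4, -3]
M^⊗3:
  [-2, -1, 13, 6, 8, 5]
  [12, -1, 8, 14, 14, 10]
  [8, 12, 3, 9, 9, 10]
  [5, 9, 2, 0, 5, 2]
  [15, 7, 11, 12, -1, 5]
  [-4, 0, 13, 6, 6, -2]
M^⊗4:
  [18, 12, 14, 15, 8, 8]
  [14, 18, 9, 15, 15, 16]
  [9, 13, 18, 11, 13, 11]
  [7, 9, 15, 8, 8, 2]
  [16, 3, 13, 18, 18, 14]
  [18, 10, 14, 15, 2, 8]
Key observation: the optimum is the walk 2->0->3->5->4, with weight 5 + 3 + 2 + 3 = 13.
Optimal value attained by: walk 2->0->3->5->4.
Answer: (M^⊗4)[2][4] = 13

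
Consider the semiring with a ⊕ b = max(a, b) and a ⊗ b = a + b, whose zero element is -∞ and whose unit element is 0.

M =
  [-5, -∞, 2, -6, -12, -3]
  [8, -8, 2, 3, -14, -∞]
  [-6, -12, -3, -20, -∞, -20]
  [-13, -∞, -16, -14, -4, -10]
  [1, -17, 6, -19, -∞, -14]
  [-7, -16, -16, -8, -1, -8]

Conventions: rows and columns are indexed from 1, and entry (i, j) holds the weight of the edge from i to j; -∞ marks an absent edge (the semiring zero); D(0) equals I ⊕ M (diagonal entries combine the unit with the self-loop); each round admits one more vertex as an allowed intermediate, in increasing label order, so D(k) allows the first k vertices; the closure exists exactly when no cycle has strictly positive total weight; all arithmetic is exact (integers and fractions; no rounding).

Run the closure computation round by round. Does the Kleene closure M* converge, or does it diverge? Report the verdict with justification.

D(0):
  [0, -∞, 2, -6, -12, -3]
  [8, 0, 2, 3, -14, -∞]
  [-6, -12, 0, -20, -∞, -20]
  [-13, -∞, -16, 0, -4, -10]
  [1, -17, 6, -19, 0, -14]
  [-7, -16, -16, -8, -1, 0]
D(1):
  [0, -∞, 2, -6, -12, -3]
  [8, 0, 10, 3, -4, 5]
  [-6, -12, 0, -12, -18, -9]
  [-13, -∞, -11, 0, -4, -10]
  [1, -17, 6, -5, 0, -2]
  [-7, -16, -5, -8, -1, 0]
D(2):
  [0, -∞, 2, -6, -12, -3]
  [8, 0, 10, 3, -4, 5]
  [-4, -12, 0, -9, -16, -7]
  [-13, -∞, -11, 0, -4, -10]
  [1, -17, 6, -5, 0, -2]
  [-7, -16, -5, -8, -1, 0]
D(3):
  [0, -10, 2, -6, -12, -3]
  [8, 0, 10, 3, -4, 5]
  [-4, -12, 0, -9, -16, -7]
  [-13, -23, -11, 0, -4, -10]
  [2, -6, 6, -3, 0, -1]
  [-7, -16, -5, -8, -1, 0]
D(4):
  [0, -10, 2, -6, -10, -3]
  [8, 0, 10, 3, -1, 5]
  [-4, -12, 0, -9, -13, -7]
  [-13, -23, -11, 0, -4, -10]
  [2, -6, 6, -3, 0, -1]
  [-7, -16, -5, -8, -1, 0]
D(5):
  [0, -10, 2, -6, -10, -3]
  [8, 0, 10, 3, -1, 5]
  [-4, -12, 0, -9, -13, -7]
  [-2, -10, 2, 0, -4, -5]
  [2, -6, 6, -3, 0, -1]
  [1, -7, 5, -4, -1, 0]
D(6):
  [0, -10, 2, -6, -4, -3]
  [8, 0, 10, 3, 4, 5]
  [-4, -12, 0, -9, -8, -7]
  [-2, -10, 2, 0, -4, -5]
  [2, -6, 6, -3, 0, -1]
  [1, -7, 5, -4, -1, 0]
Key observation: every diagonal entry stays at the unit through all rounds, so no improving cycle exists.
Answer: CONVERGES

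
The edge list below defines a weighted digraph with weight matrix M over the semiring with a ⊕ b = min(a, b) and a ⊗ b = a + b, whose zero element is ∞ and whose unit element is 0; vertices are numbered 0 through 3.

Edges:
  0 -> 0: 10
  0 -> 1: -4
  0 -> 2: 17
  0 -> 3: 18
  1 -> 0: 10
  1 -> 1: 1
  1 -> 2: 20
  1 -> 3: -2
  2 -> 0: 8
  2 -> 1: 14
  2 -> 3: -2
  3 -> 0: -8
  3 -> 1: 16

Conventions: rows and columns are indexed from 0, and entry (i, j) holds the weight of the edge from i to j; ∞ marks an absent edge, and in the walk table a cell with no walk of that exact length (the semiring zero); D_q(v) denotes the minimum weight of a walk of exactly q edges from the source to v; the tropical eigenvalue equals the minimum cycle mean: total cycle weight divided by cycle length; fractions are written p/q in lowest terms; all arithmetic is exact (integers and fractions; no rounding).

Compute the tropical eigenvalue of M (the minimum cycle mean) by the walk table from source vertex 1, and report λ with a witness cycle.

q=0: [∞, 0, ∞, ∞]
q=1: [10, 1, 20, -2]
q=2: [-10, 2, 21, -1]
q=3: [-9, -14, 7, 0]
q=4: [-8, -13, 6, -16]
Optimal cycle mean attained by: cycle 0->1->3->0, total (-4) + (-2) + (-8), length 3.
Answer: λ = -14/3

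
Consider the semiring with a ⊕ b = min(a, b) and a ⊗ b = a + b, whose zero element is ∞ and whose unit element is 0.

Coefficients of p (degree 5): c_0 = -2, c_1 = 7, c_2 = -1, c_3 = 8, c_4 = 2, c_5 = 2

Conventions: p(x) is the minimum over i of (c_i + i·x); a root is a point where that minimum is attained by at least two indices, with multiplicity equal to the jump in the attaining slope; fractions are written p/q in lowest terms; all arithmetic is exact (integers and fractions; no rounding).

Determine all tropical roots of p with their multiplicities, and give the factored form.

hull edge (i=0, c=-2) to (i=2, c=-1): slope 1/2, span 2
hull edge (i=2, c=-1) to (i=5, c=2): slope 1, span 3
Factored form: p(x) = 2 ⊗ (x ⊕ (-1)) ⊗ (x ⊕ (-1)) ⊗ (x ⊕ (-1)) ⊗ (x ⊕ (-1/2)) ⊗ (x ⊕ (-1/2))
Answer: roots = -1 (mult 3), -1/2 (mult 2)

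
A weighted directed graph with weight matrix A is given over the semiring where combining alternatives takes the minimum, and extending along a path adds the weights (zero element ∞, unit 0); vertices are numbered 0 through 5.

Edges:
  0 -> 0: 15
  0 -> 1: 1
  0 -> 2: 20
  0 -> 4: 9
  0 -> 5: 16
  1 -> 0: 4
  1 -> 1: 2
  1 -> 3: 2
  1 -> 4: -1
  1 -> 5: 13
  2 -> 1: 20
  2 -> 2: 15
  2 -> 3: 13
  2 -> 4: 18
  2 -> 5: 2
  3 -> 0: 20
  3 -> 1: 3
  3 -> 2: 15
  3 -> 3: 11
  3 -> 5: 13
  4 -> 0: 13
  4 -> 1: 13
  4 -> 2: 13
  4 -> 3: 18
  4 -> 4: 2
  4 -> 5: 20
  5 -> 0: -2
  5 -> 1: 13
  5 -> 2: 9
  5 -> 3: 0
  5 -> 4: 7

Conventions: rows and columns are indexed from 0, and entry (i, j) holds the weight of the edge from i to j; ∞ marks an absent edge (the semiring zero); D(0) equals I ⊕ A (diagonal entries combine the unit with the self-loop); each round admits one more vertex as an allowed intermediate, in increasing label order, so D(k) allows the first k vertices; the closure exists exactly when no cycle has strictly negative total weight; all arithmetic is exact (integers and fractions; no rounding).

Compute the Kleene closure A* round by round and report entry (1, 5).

D(0):
  [0, 1, 20, ∞, 9, 16]
  [4, 0, ∞, 2, -1, 13]
  [∞, 20, 0, 13, 18, 2]
  [20, 3, 15, 0, ∞, 13]
  [13, 13, 13, 18, 0, 20]
  [-2, 13, 9, 0, 7, 0]
D(1):
  [0, 1, 20, ∞, 9, 16]
  [4, 0, 24, 2, -1, 13]
  [∞, 20, 0, 13, 18, 2]
  [20, 3, 15, 0, 29, 13]
  [13, 13, 13, 18, 0, 20]
  [-2, -1, 9, 0, 7, 0]
D(2):
  [0, 1, 20, 3, 0, 14]
  [4, 0, 24, 2, -1, 13]
  [24, 20, 0, 13, 18, 2]
  [7, 3, 15, 0, 2, 13]
  [13, 13, 13, 15, 0, 20]
  [-2, -1, 9, 0, -2, 0]
D(3):
  [0, 1, 20, 3, 0, 14]
  [4, 0, 24, 2, -1, 13]
  [24, 20, 0, 13, 18, 2]
  [7, 3, 15, 0, 2, 13]
  [13, 13, 13, 15, 0, 15]
  [-2, -1, 9, 0, -2, 0]
D(4):
  [0, 1, 18, 3, 0, 14]
  [4, 0, 17, 2, -1, 13]
  [20, 16, 0, 13, 15, 2]
  [7, 3, 15, 0, 2, 13]
  [13, 13, 13, 15, 0, 15]
  [-2, -1, 9, 0, -2, 0]
D(5):
  [0, 1, 13, 3, 0, 14]
  [4, 0, 12, 2, -1, 13]
  [20, 16, 0, 13, 15, 2]
  [7, 3, 15, 0, 2, 13]
  [13, 13, 13, 15, 0, 15]
  [-2, -1, 9, 0, -2, 0]
D(6):
  [0, 1, 13, 3, 0, 14]
  [4, 0, 12, 2, -1, 13]
  [0, 1, 0, 2, 0, 2]
  [7, 3, 15, 0, 2, 13]
  [13, 13, 13, 15, 0, 15]
  [-2, -1, 9, 0, -2, 0]
Answer: A*[1][5] = 13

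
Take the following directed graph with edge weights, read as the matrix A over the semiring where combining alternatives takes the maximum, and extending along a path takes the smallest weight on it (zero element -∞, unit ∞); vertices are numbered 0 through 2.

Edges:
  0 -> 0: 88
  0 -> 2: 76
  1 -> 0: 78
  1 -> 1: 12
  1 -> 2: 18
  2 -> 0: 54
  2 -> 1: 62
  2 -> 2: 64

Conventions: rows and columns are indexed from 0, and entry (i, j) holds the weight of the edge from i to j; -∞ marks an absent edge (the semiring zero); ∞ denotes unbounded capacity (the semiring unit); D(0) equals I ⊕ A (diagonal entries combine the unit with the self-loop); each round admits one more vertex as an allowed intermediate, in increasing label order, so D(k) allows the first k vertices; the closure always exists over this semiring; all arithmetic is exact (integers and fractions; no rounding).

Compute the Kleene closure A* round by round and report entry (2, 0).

D(0):
  [∞, -∞, 76]
  [78, ∞, 18]
  [54, 62, ∞]
D(1):
  [∞, -∞, 76]
  [78, ∞, 76]
  [54, 62, ∞]
D(2):
  [∞, -∞, 76]
  [78, ∞, 76]
  [62, 62, ∞]
D(3):
  [∞, 62, 76]
  [78, ∞, 76]
  [62, 62, ∞]
Answer: A*[2][0] = 62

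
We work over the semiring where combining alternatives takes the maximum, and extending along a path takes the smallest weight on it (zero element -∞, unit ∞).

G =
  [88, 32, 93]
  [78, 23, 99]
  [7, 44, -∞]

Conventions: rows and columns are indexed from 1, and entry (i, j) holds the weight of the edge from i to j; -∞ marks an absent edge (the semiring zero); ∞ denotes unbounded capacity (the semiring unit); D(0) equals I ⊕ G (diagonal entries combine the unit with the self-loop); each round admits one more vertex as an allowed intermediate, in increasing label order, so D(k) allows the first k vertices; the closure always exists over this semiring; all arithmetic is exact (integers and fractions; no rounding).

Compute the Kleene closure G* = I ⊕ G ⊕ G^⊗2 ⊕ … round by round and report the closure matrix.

D(0):
  [∞, 32, 93]
  [78, ∞, 99]
  [7, 44, ∞]
D(1):
  [∞, 32, 93]
  [78, ∞, 99]
  [7, 44, ∞]
D(2):
  [∞, 32, 93]
  [78, ∞, 99]
  [44, 44, ∞]
D(3):
  [∞, 44, 93]
  [78, ∞, 99]
  [44, 44, ∞]
Answer: G* = [[∞, 44, 93], [78, ∞, 99], [44, 44, ∞]]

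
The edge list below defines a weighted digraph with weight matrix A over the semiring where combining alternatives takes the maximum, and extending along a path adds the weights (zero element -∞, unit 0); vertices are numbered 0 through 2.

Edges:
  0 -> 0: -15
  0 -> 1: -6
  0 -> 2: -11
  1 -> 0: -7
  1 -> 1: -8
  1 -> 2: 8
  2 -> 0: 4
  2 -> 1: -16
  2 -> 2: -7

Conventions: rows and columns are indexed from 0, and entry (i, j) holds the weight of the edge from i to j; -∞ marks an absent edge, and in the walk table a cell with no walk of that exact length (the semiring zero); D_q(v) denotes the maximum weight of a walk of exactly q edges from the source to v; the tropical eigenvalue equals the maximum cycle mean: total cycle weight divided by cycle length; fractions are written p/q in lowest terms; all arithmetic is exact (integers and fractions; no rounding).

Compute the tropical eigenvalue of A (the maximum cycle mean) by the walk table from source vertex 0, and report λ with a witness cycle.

q=0: [0, -∞, -∞]
q=1: [-15, -6, -11]
q=2: [-7, -14, 2]
q=3: [6, -13, -5]
Optimal cycle mean attained by: cycle 0->1->2->0, total (-6) + 8 + 4, length 3.
Answer: λ = 2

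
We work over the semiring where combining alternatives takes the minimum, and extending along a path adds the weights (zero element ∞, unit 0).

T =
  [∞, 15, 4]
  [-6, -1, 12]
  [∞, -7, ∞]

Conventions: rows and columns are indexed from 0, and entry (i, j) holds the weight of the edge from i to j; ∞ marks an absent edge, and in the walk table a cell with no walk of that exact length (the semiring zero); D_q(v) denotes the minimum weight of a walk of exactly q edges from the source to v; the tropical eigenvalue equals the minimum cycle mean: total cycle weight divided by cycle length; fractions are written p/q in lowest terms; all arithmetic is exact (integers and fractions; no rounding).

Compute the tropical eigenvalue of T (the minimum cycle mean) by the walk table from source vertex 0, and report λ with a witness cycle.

q=0: [0, ∞, ∞]
q=1: [∞, 15, 4]
q=2: [9, -3, 27]
q=3: [-9, -4, 9]
Optimal cycle mean attained by: cycle 0->2->1->0, total 4 + (-7) + (-6), length 3.
Answer: λ = -3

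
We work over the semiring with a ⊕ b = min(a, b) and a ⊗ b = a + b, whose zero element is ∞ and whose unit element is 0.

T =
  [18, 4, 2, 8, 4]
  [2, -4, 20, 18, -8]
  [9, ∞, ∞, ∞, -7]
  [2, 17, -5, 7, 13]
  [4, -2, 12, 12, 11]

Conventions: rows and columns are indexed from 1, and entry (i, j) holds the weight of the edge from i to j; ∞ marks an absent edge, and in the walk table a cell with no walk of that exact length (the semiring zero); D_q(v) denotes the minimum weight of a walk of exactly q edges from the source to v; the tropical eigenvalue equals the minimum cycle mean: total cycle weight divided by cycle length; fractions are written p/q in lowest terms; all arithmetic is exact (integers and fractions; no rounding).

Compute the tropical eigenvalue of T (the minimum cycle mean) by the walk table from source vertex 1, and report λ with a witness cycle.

q=0: [0, ∞, ∞, ∞, ∞]
q=1: [18, 4, 2, 8, 4]
q=2: [6, 0, 3, 15, -5]
q=3: [-1, -7, 7, 7, -8]
q=4: [-5, -11, 1, 4, -15]
q=5: [-11, -17, -3, -3, -19]
Optimal cycle mean attained by: cycle 2->5->2, total (-8) + (-2), length 2.
Answer: λ = -5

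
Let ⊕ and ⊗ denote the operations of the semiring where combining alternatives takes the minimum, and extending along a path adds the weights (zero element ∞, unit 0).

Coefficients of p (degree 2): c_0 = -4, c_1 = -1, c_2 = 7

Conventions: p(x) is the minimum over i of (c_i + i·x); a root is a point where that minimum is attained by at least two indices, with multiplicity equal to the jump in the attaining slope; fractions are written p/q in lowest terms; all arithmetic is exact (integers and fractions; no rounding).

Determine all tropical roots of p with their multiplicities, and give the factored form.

hull edge (i=0, c=-4) to (i=1, c=-1): slope 3, span 1
hull edge (i=1, c=-1) to (i=2, c=7): slope 8, span 1
Factored form: p(x) = 7 ⊗ (x ⊕ (-8)) ⊗ (x ⊕ (-3))
Answer: roots = -8 (mult 1), -3 (mult 1)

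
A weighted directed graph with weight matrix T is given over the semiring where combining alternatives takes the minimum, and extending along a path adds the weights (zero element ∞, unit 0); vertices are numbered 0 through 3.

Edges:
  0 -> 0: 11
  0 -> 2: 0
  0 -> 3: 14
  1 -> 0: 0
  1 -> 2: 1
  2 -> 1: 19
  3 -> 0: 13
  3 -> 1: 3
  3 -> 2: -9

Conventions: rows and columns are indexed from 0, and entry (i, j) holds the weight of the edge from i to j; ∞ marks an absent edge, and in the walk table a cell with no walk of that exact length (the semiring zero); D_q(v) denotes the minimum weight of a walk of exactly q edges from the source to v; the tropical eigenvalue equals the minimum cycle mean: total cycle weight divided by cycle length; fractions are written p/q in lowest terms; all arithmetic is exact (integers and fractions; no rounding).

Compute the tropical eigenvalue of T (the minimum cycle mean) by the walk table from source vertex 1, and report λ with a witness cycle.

q=0: [∞, 0, ∞, ∞]
q=1: [0, ∞, 1, ∞]
q=2: [11, 20, 0, 14]
q=3: [20, 17, 5, 25]
q=4: [17, 24, 16, 34]
Optimal cycle mean attained by: cycle 0->3->1->0, total 14 + 3 + 0, length 3.
Answer: λ = 17/3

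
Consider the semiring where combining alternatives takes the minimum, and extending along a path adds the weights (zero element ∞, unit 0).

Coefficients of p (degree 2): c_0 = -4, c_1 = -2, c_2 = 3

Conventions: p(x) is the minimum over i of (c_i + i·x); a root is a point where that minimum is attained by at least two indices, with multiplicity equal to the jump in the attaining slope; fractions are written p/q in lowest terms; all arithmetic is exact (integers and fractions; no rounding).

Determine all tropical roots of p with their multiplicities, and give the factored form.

hull edge (i=0, c=-4) to (i=1, c=-2): slope 2, span 1
hull edge (i=1, c=-2) to (i=2, c=3): slope 5, span 1
Factored form: p(x) = 3 ⊗ (x ⊕ (-5)) ⊗ (x ⊕ (-2))
Answer: roots = -5 (mult 1), -2 (mult 1)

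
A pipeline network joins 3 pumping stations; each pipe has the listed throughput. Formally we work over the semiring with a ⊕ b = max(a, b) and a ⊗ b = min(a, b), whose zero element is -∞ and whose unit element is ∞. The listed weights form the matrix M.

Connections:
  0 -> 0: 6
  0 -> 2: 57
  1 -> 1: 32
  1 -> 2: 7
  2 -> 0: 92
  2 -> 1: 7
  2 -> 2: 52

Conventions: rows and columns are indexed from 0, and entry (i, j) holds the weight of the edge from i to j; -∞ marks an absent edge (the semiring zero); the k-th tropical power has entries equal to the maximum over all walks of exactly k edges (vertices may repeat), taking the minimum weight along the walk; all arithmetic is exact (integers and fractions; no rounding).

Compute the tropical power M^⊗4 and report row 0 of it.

M^⊗2:
  [57, 7, 52]
  [7, 32, 7]
  [52, 7, 57]
M^⊗3:
  [52, 7, 57]
  [7, 32, 7]
  [57, 7, 52]
M^⊗4:
  [57, 7, 52]
  [7, 32, 7]
  [52, 7, 57]
Answer: row 0 of M^⊗4 = [57, 7, 52]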